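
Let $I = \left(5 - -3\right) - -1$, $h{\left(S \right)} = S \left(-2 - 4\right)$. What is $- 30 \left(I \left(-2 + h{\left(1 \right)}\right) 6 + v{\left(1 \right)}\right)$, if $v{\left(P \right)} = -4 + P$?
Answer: $13050$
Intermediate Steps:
$h{\left(S \right)} = - 6 S$ ($h{\left(S \right)} = S \left(-6\right) = - 6 S$)
$I = 9$ ($I = \left(5 + 3\right) + 1 = 8 + 1 = 9$)
$- 30 \left(I \left(-2 + h{\left(1 \right)}\right) 6 + v{\left(1 \right)}\right) = - 30 \left(9 \left(-2 - 6\right) 6 + \left(-4 + 1\right)\right) = - 30 \left(9 \left(-2 - 6\right) 6 - 3\right) = - 30 \left(9 \left(-8\right) 6 - 3\right) = - 30 \left(\left(-72\right) 6 - 3\right) = - 30 \left(-432 - 3\right) = \left(-30\right) \left(-435\right) = 13050$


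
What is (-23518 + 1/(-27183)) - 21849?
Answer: -1233211162/27183 ≈ -45367.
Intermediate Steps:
(-23518 + 1/(-27183)) - 21849 = (-23518 - 1/27183) - 21849 = -639289795/27183 - 21849 = -1233211162/27183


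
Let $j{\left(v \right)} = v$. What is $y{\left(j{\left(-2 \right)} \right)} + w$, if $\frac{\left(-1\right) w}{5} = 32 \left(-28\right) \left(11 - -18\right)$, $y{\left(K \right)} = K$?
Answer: $129918$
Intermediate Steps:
$w = 129920$ ($w = - 5 \cdot 32 \left(-28\right) \left(11 - -18\right) = - 5 \left(- 896 \left(11 + 18\right)\right) = - 5 \left(\left(-896\right) 29\right) = \left(-5\right) \left(-25984\right) = 129920$)
$y{\left(j{\left(-2 \right)} \right)} + w = -2 + 129920 = 129918$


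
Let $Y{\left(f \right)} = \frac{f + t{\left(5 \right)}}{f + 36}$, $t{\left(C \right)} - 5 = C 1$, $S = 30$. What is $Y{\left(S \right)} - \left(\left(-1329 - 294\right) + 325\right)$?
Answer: $\frac{42854}{33} \approx 1298.6$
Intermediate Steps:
$t{\left(C \right)} = 5 + C$ ($t{\left(C \right)} = 5 + C 1 = 5 + C$)
$Y{\left(f \right)} = \frac{10 + f}{36 + f}$ ($Y{\left(f \right)} = \frac{f + \left(5 + 5\right)}{f + 36} = \frac{f + 10}{36 + f} = \frac{10 + f}{36 + f}$)
$Y{\left(S \right)} - \left(\left(-1329 - 294\right) + 325\right) = \frac{10 + 30}{36 + 30} - \left(\left(-1329 - 294\right) + 325\right) = \frac{1}{66} \cdot 40 - \left(-1623 + 325\right) = \frac{1}{66} \cdot 40 - -1298 = \frac{20}{33} + 1298 = \frac{42854}{33}$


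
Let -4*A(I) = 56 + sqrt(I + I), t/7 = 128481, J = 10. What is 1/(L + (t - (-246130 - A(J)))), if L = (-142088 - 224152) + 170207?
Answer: 759560/721164241999 + 2*sqrt(5)/3605821209995 ≈ 1.0532e-6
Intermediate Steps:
t = 899367 (t = 7*128481 = 899367)
L = -196033 (L = -366240 + 170207 = -196033)
A(I) = -14 - sqrt(2)*sqrt(I)/4 (A(I) = -(56 + sqrt(I + I))/4 = -(56 + sqrt(2*I))/4 = -(56 + sqrt(2)*sqrt(I))/4 = -14 - sqrt(2)*sqrt(I)/4)
1/(L + (t - (-246130 - A(J)))) = 1/(-196033 + (899367 - (-246130 - (-14 - sqrt(2)*sqrt(10)/4)))) = 1/(-196033 + (899367 - (-246130 - (-14 - sqrt(5)/2)))) = 1/(-196033 + (899367 - (-246130 + (14 + sqrt(5)/2)))) = 1/(-196033 + (899367 - (-246116 + sqrt(5)/2))) = 1/(-196033 + (899367 + (246116 - sqrt(5)/2))) = 1/(-196033 + (1145483 - sqrt(5)/2)) = 1/(949450 - sqrt(5)/2)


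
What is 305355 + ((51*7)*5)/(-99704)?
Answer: 30445113135/99704 ≈ 3.0536e+5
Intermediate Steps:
305355 + ((51*7)*5)/(-99704) = 305355 + (357*5)*(-1/99704) = 305355 + 1785*(-1/99704) = 305355 - 1785/99704 = 30445113135/99704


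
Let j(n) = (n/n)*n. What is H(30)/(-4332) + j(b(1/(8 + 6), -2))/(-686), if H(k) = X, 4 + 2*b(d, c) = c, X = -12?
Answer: 1769/247646 ≈ 0.0071433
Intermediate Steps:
b(d, c) = -2 + c/2
H(k) = -12
j(n) = n (j(n) = 1*n = n)
H(30)/(-4332) + j(b(1/(8 + 6), -2))/(-686) = -12/(-4332) + (-2 + (½)*(-2))/(-686) = -12*(-1/4332) + (-2 - 1)*(-1/686) = 1/361 - 3*(-1/686) = 1/361 + 3/686 = 1769/247646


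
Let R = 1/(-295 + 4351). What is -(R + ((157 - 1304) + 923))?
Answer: 908543/4056 ≈ 224.00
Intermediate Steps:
R = 1/4056 ≈ 0.00024655
-(R + ((157 - 1304) + 923)) = -(1/4056 + ((157 - 1304) + 923)) = -(1/4056 + (-1147 + 923)) = -(1/4056 - 224) = -1*(-908543/4056) = 908543/4056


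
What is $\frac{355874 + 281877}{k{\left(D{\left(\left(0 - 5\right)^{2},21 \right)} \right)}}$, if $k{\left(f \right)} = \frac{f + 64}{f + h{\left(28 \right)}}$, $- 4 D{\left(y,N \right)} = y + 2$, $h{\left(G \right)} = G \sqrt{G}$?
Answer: $- \frac{17219277}{229} + \frac{142856224 \sqrt{7}}{229} \approx 1.5753 \cdot 10^{6}$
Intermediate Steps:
$h{\left(G \right)} = G^{\frac{3}{2}}$
$D{\left(y,N \right)} = - \frac{1}{2} - \frac{y}{4}$ ($D{\left(y,N \right)} = - \frac{y + 2}{4} = - \frac{2 + y}{4} = - \frac{1}{2} - \frac{y}{4}$)
$k{\left(f \right)} = \frac{64 + f}{f + 56 \sqrt{7}}$ ($k{\left(f \right)} = \frac{f + 64}{f + 28^{\frac{3}{2}}} = \frac{64 + f}{f + 56 \sqrt{7}}$)
$\frac{355874 + 281877}{k{\left(D{\left(\left(0 - 5\right)^{2},21 \right)} \right)}} = \frac{355874 + 281877}{\frac{1}{\left(- \frac{1}{2} - \frac{\left(0 - 5\right)^{2}}{4}\right) + 56 \sqrt{7}} \left(64 - \left(\frac{1}{2} + \frac{\left(0 - 5\right)^{2}}{4}\right)\right)} = \frac{637751}{\frac{1}{\left(- \frac{1}{2} - \frac{\left(-5\right)^{2}}{4}\right) + 56 \sqrt{7}} \left(64 - \left(\frac{1}{2} + \frac{\left(-5\right)^{2}}{4}\right)\right)} = \frac{637751}{\frac{1}{\left(- \frac{1}{2} - \frac{25}{4}\right) + 56 \sqrt{7}} \left(64 - \frac{27}{4}\right)} = \frac{637751}{\frac{1}{- \frac{27}{4} + 56 \sqrt{7}} \left(64 - \frac{27}{4}\right)} = \frac{637751}{\frac{1}{- \frac{27}{4} + 56 \sqrt{7}} \cdot \frac{229}{4}} = \frac{637751}{\frac{229}{4} \frac{1}{- \frac{27}{4} + 56 \sqrt{7}}} = 637751 \left(- \frac{27}{229} + \frac{224 \sqrt{7}}{229}\right) = - \frac{17219277}{229} + \frac{142856224 \sqrt{7}}{229}$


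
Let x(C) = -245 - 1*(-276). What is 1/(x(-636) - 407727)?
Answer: -1/407696 ≈ -2.4528e-6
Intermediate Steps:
x(C) = 31 (x(C) = -245 + 276 = 31)
1/(x(-636) - 407727) = 1/(31 - 407727) = 1/(-407696) = -1/407696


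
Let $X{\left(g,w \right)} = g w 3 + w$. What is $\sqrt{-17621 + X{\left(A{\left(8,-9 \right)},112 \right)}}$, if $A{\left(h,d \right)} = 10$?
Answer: $i \sqrt{14149} \approx 118.95 i$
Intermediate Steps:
$X{\left(g,w \right)} = w + 3 g w$ ($X{\left(g,w \right)} = 3 g w + w = w + 3 g w$)
$\sqrt{-17621 + X{\left(A{\left(8,-9 \right)},112 \right)}} = \sqrt{-17621 + 112 \left(1 + 3 \cdot 10\right)} = \sqrt{-17621 + 112 \left(1 + 30\right)} = \sqrt{-17621 + 112 \cdot 31} = \sqrt{-17621 + 3472} = \sqrt{-14149} = i \sqrt{14149}$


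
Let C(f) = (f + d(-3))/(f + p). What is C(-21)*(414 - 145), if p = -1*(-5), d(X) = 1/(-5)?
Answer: 14257/40 ≈ 356.42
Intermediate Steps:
d(X) = -⅕
p = 5
C(f) = (-⅕ + f)/(5 + f) (C(f) = (f - ⅕)/(f + 5) = (-⅕ + f)/(5 + f))
C(-21)*(414 - 145) = ((-⅕ - 21)/(5 - 21))*(414 - 145) = (-106/5/(-16))*269 = -1/16*(-106/5)*269 = (53/40)*269 = 14257/40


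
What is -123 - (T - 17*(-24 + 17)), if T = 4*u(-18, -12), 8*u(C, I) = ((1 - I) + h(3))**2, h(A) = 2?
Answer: -709/2 ≈ -354.50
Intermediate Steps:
u(C, I) = (3 - I)**2/8 (u(C, I) = ((1 - I) + 2)**2/8 = (3 - I)**2/8)
T = 225/2 (T = 4*((3 - 1*(-12))**2/8) = 4*((3 + 12)**2/8) = 4*((1/8)*15**2) = 4*((1/8)*225) = 4*(225/8) = 225/2 ≈ 112.50)
-123 - (T - 17*(-24 + 17)) = -123 - (225/2 - 17*(-24 + 17)) = -123 - (225/2 - 17*(-7)) = -123 - (225/2 + 119) = -123 - 1*463/2 = -123 - 463/2 = -709/2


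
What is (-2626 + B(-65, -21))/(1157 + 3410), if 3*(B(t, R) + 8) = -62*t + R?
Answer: -3893/13701 ≈ -0.28414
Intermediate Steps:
B(t, R) = -8 - 62*t/3 + R/3 (B(t, R) = -8 + (-62*t + R)/3 = -8 + (R - 62*t)/3 = -8 + (-62*t/3 + R/3) = -8 - 62*t/3 + R/3)
(-2626 + B(-65, -21))/(1157 + 3410) = (-2626 + (-8 - 62/3*(-65) + (⅓)*(-21)))/(1157 + 3410) = (-2626 + (-8 + 4030/3 - 7))/4567 = (-2626 + 3985/3)*(1/4567) = -3893/3*1/4567 = -3893/13701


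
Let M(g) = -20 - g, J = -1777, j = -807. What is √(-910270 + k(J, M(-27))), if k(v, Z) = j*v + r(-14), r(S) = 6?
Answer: 5*√20951 ≈ 723.72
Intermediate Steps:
k(v, Z) = 6 - 807*v (k(v, Z) = -807*v + 6 = 6 - 807*v)
√(-910270 + k(J, M(-27))) = √(-910270 + (6 - 807*(-1777))) = √(-910270 + (6 + 1434039)) = √(-910270 + 1434045) = √523775 = 5*√20951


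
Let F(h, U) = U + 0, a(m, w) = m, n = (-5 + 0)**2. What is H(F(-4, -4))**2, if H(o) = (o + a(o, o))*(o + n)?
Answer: 28224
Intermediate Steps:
n = 25 (n = (-5)**2 = 25)
F(h, U) = U
H(o) = 2*o*(25 + o) (H(o) = (o + o)*(o + 25) = (2*o)*(25 + o) = 2*o*(25 + o))
H(F(-4, -4))**2 = (2*(-4)*(25 - 4))**2 = (2*(-4)*21)**2 = (-168)**2 = 28224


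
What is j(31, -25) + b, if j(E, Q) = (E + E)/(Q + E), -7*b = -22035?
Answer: 66322/21 ≈ 3158.2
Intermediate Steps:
b = 22035/7 (b = -1/7*(-22035) = 22035/7 ≈ 3147.9)
j(E, Q) = 2*E/(E + Q) (j(E, Q) = (2*E)/(E + Q) = 2*E/(E + Q))
j(31, -25) + b = 2*31/(31 - 25) + 22035/7 = 2*31/6 + 22035/7 = 2*31*(1/6) + 22035/7 = 31/3 + 22035/7 = 66322/21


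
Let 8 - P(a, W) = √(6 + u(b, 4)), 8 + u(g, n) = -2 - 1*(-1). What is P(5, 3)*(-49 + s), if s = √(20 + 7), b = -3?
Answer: -392 - 9*I + √3*(24 + 49*I) ≈ -350.43 + 75.87*I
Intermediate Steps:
s = 3*√3 (s = √27 = 3*√3 ≈ 5.1962)
u(g, n) = -9 (u(g, n) = -8 + (-2 - 1*(-1)) = -8 + (-2 + 1) = -8 - 1 = -9)
P(a, W) = 8 - I*√3 (P(a, W) = 8 - √(6 - 9) = 8 - √(-3) = 8 - I*√3)
P(5, 3)*(-49 + s) = (8 - I*√3)*(-49 + 3*√3) = (-49 + 3*√3)*(8 - I*√3)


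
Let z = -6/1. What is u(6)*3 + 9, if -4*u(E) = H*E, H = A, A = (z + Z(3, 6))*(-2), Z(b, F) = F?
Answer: 9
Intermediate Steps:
z = -6 ≈ -6.0000
A = 0 (A = (-6 + 6)*(-2) = 0*(-2) = 0)
H = 0
u(E) = 0 (u(E) = -0*E = -¼*0 = 0)
u(6)*3 + 9 = 0*3 + 9 = 0 + 9 = 9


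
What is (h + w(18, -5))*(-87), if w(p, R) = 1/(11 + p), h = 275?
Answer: -23928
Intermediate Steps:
(h + w(18, -5))*(-87) = (275 + 1/(11 + 18))*(-87) = (275 + 1/29)*(-87) = (7976/29)*(-87) = -23928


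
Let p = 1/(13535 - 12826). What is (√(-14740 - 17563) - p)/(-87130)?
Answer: 1/61775170 - I*√32303/87130 ≈ 1.6188e-8 - 0.0020628*I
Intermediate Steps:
p = 1/709 ≈ 0.0014104
(√(-14740 - 17563) - p)/(-87130) = (√(-14740 - 17563) - 1*1/709)/(-87130) = (√(-32303) - 1/709)*(-1/87130) = (I*√32303 - 1/709)*(-1/87130) = (-1/709 + I*√32303)*(-1/87130) = 1/61775170 - I*√32303/87130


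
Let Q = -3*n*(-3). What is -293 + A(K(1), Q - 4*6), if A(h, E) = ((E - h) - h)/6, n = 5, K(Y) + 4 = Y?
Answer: -577/2 ≈ -288.50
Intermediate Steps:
K(Y) = -4 + Y
Q = 45 (Q = -3*5*(-3) = -15*(-3) = 45)
A(h, E) = -h/3 + E/6 (A(h, E) = (E - 2*h)*(⅙) = -h/3 + E/6)
-293 + A(K(1), Q - 4*6) = -293 + (-(-4 + 1)/3 + (45 - 4*6)/6) = -293 + (-⅓*(-3) + (45 - 24)/6) = -293 + (1 + (⅙)*21) = -293 + (1 + 7/2) = -293 + 9/2 = -577/2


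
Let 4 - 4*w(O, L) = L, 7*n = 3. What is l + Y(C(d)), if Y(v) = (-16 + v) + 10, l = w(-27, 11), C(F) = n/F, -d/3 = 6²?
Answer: -977/126 ≈ -7.7540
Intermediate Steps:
n = 3/7 (n = (⅐)*3 = 3/7 ≈ 0.42857)
w(O, L) = 1 - L/4
d = -108 (d = -3*6² = -3*36 = -108)
C(F) = 3/(7*F)
l = -7/4 (l = 1 - ¼*11 = 1 - 11/4 = -7/4 ≈ -1.7500)
Y(v) = -6 + v
l + Y(C(d)) = -7/4 + (-6 + (3/7)/(-108)) = -7/4 + (-6 + (3/7)*(-1/108)) = -7/4 + (-6 - 1/252) = -7/4 - 1513/252 = -977/126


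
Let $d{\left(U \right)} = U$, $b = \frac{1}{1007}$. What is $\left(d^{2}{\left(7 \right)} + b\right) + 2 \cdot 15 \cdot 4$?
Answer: $\frac{170184}{1007} \approx 169.0$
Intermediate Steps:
$b = \frac{1}{1007} \approx 0.00099305$
$\left(d^{2}{\left(7 \right)} + b\right) + 2 \cdot 15 \cdot 4 = \left(7^{2} + \frac{1}{1007}\right) + 2 \cdot 15 \cdot 4 = \left(49 + \frac{1}{1007}\right) + 30 \cdot 4 = \frac{49344}{1007} + 120 = \frac{170184}{1007}$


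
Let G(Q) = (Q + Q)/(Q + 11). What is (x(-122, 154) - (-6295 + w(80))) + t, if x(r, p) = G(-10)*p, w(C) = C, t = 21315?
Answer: 24450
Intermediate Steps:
G(Q) = 2*Q/(11 + Q) (G(Q) = (2*Q)/(11 + Q) = 2*Q/(11 + Q))
x(r, p) = -20*p (x(r, p) = (2*(-10)/(11 - 10))*p = (2*(-10)/1)*p = (2*(-10)*1)*p = -20*p)
(x(-122, 154) - (-6295 + w(80))) + t = (-20*154 - (-6295 + 80)) + 21315 = (-3080 - 1*(-6215)) + 21315 = (-3080 + 6215) + 21315 = 3135 + 21315 = 24450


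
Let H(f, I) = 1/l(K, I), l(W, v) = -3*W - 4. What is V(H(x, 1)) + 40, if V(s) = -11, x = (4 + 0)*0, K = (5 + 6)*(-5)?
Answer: 29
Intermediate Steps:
K = -55 (K = 11*(-5) = -55)
x = 0 (x = 4*0 = 0)
l(W, v) = -4 - 3*W
H(f, I) = 1/161 (H(f, I) = 1/(-4 - 3*(-55)) = 1/(-4 + 165) = 1/161)
V(H(x, 1)) + 40 = -11 + 40 = 29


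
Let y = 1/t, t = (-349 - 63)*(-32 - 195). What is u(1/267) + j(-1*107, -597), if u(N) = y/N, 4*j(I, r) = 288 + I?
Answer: 1058057/23381 ≈ 45.253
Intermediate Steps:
t = 93524 (t = -412*(-227) = 93524)
j(I, r) = 72 + I/4 (j(I, r) = (288 + I)/4 = 72 + I/4)
y = 1/93524 ≈ 1.0692e-5
u(N) = 1/(93524*N)
u(1/267) + j(-1*107, -597) = 1/(93524*(1/267)) + (72 + (-1*107)/4) = 1/(93524*(1/267)) + (72 + (1/4)*(-107)) = (1/93524)*267 + (72 - 107/4) = 267/93524 + 181/4 = 1058057/23381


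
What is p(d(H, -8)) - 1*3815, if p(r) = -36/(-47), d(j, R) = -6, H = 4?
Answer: -179269/47 ≈ -3814.2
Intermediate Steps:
p(r) = 36/47 (p(r) = -36*(-1/47) = 36/47)
p(d(H, -8)) - 1*3815 = 36/47 - 1*3815 = 36/47 - 3815 = -179269/47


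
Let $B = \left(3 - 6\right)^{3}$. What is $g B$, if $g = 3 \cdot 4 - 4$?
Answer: $-216$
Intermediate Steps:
$g = 8$ ($g = 12 - 4 = 8$)
$B = -27$ ($B = \left(3 - 6\right)^{3} = \left(-3\right)^{3} = -27$)
$g B = 8 \left(-27\right) = -216$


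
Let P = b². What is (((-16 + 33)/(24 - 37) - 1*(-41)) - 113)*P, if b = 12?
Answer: -137232/13 ≈ -10556.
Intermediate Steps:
P = 144 (P = 12² = 144)
(((-16 + 33)/(24 - 37) - 1*(-41)) - 113)*P = (((-16 + 33)/(24 - 37) - 1*(-41)) - 113)*144 = ((17/(-13) + 41) - 113)*144 = ((17*(-1/13) + 41) - 113)*144 = ((-17/13 + 41) - 113)*144 = (516/13 - 113)*144 = -953/13*144 = -137232/13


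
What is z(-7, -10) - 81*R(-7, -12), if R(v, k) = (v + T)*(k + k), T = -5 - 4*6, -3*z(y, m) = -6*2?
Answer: -69980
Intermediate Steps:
z(y, m) = 4 (z(y, m) = -(-2)*2 = -⅓*(-12) = 4)
T = -29 (T = -5 - 24 = -29)
R(v, k) = 2*k*(-29 + v) (R(v, k) = (v - 29)*(k + k) = (-29 + v)*(2*k) = 2*k*(-29 + v))
z(-7, -10) - 81*R(-7, -12) = 4 - 162*(-12)*(-29 - 7) = 4 - 162*(-12)*(-36) = 4 - 81*864 = 4 - 69984 = -69980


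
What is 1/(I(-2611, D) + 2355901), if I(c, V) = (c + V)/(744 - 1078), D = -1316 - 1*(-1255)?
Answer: 1/2355909 ≈ 4.2446e-7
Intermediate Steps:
D = -61 (D = -1316 + 1255 = -61)
I(c, V) = -V/334 - c/334 (I(c, V) = (V + c)/(-334) = (V + c)*(-1/334) = -V/334 - c/334)
1/(I(-2611, D) + 2355901) = 1/((-1/334*(-61) - 1/334*(-2611)) + 2355901) = 1/((61/334 + 2611/334) + 2355901) = 1/(8 + 2355901) = 1/2355909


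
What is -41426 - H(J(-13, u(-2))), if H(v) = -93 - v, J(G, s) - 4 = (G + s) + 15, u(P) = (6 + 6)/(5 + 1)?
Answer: -41325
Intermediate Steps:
u(P) = 2 (u(P) = 12/6 = 12*(⅙) = 2)
J(G, s) = 19 + G + s (J(G, s) = 4 + ((G + s) + 15) = 4 + (15 + G + s) = 19 + G + s)
-41426 - H(J(-13, u(-2))) = -41426 - (-93 - (19 - 13 + 2)) = -41426 - (-93 - 1*8) = -41426 - (-93 - 8) = -41426 - 1*(-101) = -41426 + 101 = -41325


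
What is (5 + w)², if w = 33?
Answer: 1444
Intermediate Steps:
(5 + w)² = (5 + 33)² = 38² = 1444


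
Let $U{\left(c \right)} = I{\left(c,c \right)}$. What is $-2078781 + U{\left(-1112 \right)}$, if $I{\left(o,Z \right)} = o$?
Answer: $-2079893$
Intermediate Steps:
$U{\left(c \right)} = c$
$-2078781 + U{\left(-1112 \right)} = -2078781 - 1112 = -2079893$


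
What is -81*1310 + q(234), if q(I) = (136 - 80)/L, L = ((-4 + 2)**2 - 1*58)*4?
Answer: -2864977/27 ≈ -1.0611e+5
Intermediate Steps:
L = -216 (L = ((-2)**2 - 58)*4 = (4 - 58)*4 = -54*4 = -216)
q(I) = -7/27 (q(I) = (136 - 80)/(-216) = 56*(-1/216) = -7/27)
-81*1310 + q(234) = -81*1310 - 7/27 = -106110 - 7/27 = -2864977/27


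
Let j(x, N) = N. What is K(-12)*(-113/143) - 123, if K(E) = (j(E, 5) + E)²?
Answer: -23126/143 ≈ -161.72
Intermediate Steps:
K(E) = (5 + E)²
K(-12)*(-113/143) - 123 = (5 - 12)²*(-113/143) - 123 = (-7)²*(-113*1/143) - 123 = 49*(-113/143) - 123 = -5537/143 - 123 = -23126/143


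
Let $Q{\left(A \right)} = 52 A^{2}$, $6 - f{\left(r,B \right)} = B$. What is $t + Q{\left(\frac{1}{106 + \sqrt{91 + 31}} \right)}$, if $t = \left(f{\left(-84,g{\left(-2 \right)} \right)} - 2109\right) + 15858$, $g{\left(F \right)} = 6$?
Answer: $\frac{424572691155}{30880249} - \frac{2756 \sqrt{122}}{30880249} \approx 13749.0$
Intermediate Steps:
$f{\left(r,B \right)} = 6 - B$
$t = 13749$ ($t = \left(\left(6 - 6\right) - 2109\right) + 15858 = \left(0 - 2109\right) + 15858 = -2109 + 15858 = 13749$)
$t + Q{\left(\frac{1}{106 + \sqrt{91 + 31}} \right)} = 13749 + 52 \left(\frac{1}{106 + \sqrt{91 + 31}}\right)^{2} = 13749 + 52 \left(\frac{1}{106 + \sqrt{122}}\right)^{2} = 13749 + \frac{52}{\left(106 + \sqrt{122}\right)^{2}}$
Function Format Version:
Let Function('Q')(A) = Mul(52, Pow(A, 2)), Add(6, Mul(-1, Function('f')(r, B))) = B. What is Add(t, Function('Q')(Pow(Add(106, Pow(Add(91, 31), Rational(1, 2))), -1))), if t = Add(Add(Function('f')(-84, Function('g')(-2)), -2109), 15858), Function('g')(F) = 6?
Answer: Add(Rational(424572691155, 30880249), Mul(Rational(-2756, 30880249), Pow(122, Rational(1, 2)))) ≈ 13749.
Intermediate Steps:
Function('f')(r, B) = Add(6, Mul(-1, B))
t = 13749 (t = Add(Add(Add(6, Mul(-1, 6)), -2109), 15858) = Add(Add(Add(6, -6), -2109), 15858) = Add(Add(0, -2109), 15858) = Add(-2109, 15858) = 13749)
Add(t, Function('Q')(Pow(Add(106, Pow(Add(91, 31), Rational(1, 2))), -1))) = Add(13749, Mul(52, Pow(Pow(Add(106, Pow(Add(91, 31), Rational(1, 2))), -1), 2))) = Add(13749, Mul(52, Pow(Pow(Add(106, Pow(122, Rational(1, 2))), -1), 2))) = Add(13749, Mul(52, Pow(Add(106, Pow(122, Rational(1, 2))), -2)))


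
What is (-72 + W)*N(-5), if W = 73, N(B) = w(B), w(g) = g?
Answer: -5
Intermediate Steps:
N(B) = B
(-72 + W)*N(-5) = (-72 + 73)*(-5) = 1*(-5) = -5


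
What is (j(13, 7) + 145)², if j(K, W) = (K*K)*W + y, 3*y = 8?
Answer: 15936064/9 ≈ 1.7707e+6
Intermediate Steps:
y = 8/3 (y = (⅓)*8 = 8/3 ≈ 2.6667)
j(K, W) = 8/3 + W*K² (j(K, W) = (K*K)*W + 8/3 = K²*W + 8/3 = W*K² + 8/3 = 8/3 + W*K²)
(j(13, 7) + 145)² = ((8/3 + 7*13²) + 145)² = ((8/3 + 7*169) + 145)² = ((8/3 + 1183) + 145)² = (3557/3 + 145)² = (3992/3)² = 15936064/9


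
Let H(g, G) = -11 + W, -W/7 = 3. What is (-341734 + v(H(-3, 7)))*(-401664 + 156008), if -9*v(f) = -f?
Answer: 755548928528/9 ≈ 8.3950e+10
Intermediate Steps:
W = -21 (W = -7*3 = -21)
H(g, G) = -32 (H(g, G) = -11 - 21 = -32)
v(f) = f/9 (v(f) = -(-1)*f/9 = f/9)
(-341734 + v(H(-3, 7)))*(-401664 + 156008) = (-341734 + (⅑)*(-32))*(-401664 + 156008) = (-341734 - 32/9)*(-245656) = -3075638/9*(-245656) = 755548928528/9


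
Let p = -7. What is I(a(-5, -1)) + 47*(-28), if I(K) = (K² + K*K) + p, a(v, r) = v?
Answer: -1273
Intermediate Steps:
I(K) = -7 + 2*K² (I(K) = (K² + K*K) - 7 = (K² + K²) - 7 = 2*K² - 7 = -7 + 2*K²)
I(a(-5, -1)) + 47*(-28) = (-7 + 2*(-5)²) + 47*(-28) = (-7 + 2*25) - 1316 = (-7 + 50) - 1316 = 43 - 1316 = -1273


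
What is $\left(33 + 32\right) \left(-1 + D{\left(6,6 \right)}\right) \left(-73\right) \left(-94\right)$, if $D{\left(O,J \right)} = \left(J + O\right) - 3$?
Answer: $3568240$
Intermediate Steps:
$D{\left(O,J \right)} = -3 + J + O$
$\left(33 + 32\right) \left(-1 + D{\left(6,6 \right)}\right) \left(-73\right) \left(-94\right) = \left(33 + 32\right) \left(-1 + \left(-3 + 6 + 6\right)\right) \left(-73\right) \left(-94\right) = 65 \left(-1 + 9\right) \left(-73\right) \left(-94\right) = 65 \cdot 8 \left(-73\right) \left(-94\right) = 520 \left(-73\right) \left(-94\right) = \left(-37960\right) \left(-94\right) = 3568240$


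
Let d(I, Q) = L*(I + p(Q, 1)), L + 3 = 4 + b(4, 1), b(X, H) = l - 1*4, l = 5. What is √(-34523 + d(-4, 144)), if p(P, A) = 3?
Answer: 5*I*√1381 ≈ 185.81*I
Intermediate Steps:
b(X, H) = 1 (b(X, H) = 5 - 1*4 = 5 - 4 = 1)
L = 2 (L = -3 + (4 + 1) = -3 + 5 = 2)
d(I, Q) = 6 + 2*I (d(I, Q) = 2*(I + 3) = 2*(3 + I) = 6 + 2*I)
√(-34523 + d(-4, 144)) = √(-34523 + (6 + 2*(-4))) = √(-34523 + (6 - 8)) = √(-34523 - 2) = √(-34525) = 5*I*√1381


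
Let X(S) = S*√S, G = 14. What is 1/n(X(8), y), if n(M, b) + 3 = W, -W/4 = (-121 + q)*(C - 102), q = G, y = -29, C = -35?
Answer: -1/58639 ≈ -1.7054e-5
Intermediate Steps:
X(S) = S^(3/2)
q = 14
W = -58636 (W = -4*(-121 + 14)*(-35 - 102) = -(-428)*(-137) = -4*14659 = -58636)
n(M, b) = -58639 (n(M, b) = -3 - 58636 = -58639)
1/n(X(8), y) = 1/(-58639) = -1/58639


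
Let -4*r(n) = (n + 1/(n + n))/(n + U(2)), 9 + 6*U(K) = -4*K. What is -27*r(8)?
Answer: 10449/992 ≈ 10.533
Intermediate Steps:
U(K) = -3/2 - 2*K/3 (U(K) = -3/2 + (-4*K)/6 = -3/2 - 2*K/3)
r(n) = -(n + 1/(2*n))/(4*(-17/6 + n)) (r(n) = -(n + 1/(n + n))/(4*(n + (-3/2 - ⅔*2))) = -(n + 1/(2*n))/(4*(n + (-3/2 - 4/3))) = -(n + 1/(2*n))/(4*(n - 17/6)) = -(n + 1/(2*n))/(4*(-17/6 + n)))
-27*r(8) = -81*(-1 - 2*8²)/(4*8*(-17 + 6*8)) = -81*(-1 - 2*64)/(4*8*(-17 + 48)) = -81*(-1 - 128)/(4*8*31) = -81*(-129)/(4*8*31) = -27*(-387/992) = 10449/992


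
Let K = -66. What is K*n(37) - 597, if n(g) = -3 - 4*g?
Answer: 9369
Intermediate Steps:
K*n(37) - 597 = -66*(-3 - 4*37) - 597 = -66*(-3 - 148) - 597 = -66*(-151) - 597 = 9966 - 597 = 9369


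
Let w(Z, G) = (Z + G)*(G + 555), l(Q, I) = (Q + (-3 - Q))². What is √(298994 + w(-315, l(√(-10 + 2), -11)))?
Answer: √126410 ≈ 355.54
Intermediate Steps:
l(Q, I) = 9 (l(Q, I) = (-3)² = 9)
w(Z, G) = (555 + G)*(G + Z) (w(Z, G) = (G + Z)*(555 + G) = (555 + G)*(G + Z))
√(298994 + w(-315, l(√(-10 + 2), -11))) = √(298994 + (9² + 555*9 + 555*(-315) + 9*(-315))) = √(298994 + (81 + 4995 - 174825 - 2835)) = √(298994 - 172584) = √126410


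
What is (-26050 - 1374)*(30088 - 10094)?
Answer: -548315456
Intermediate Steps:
(-26050 - 1374)*(30088 - 10094) = -27424*19994 = -548315456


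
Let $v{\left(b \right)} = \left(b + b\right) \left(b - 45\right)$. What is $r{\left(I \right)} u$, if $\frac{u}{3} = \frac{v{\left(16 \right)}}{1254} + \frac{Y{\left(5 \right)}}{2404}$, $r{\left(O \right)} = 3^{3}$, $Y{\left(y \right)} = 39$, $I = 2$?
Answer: $- \frac{29457081}{502436} \approx -58.629$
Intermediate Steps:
$v{\left(b \right)} = 2 b \left(-45 + b\right)$
$r{\left(O \right)} = 27$
$u = - \frac{1091003}{502436}$ ($u = 3 \left(\frac{2 \cdot 16 \left(-45 + 16\right)}{1254} + \frac{39}{2404}\right) = 3 \left(2 \cdot 16 \left(-29\right) \frac{1}{1254} + 39 \cdot \frac{1}{2404}\right) = 3 \left(\left(-928\right) \frac{1}{1254} + \frac{39}{2404}\right) = 3 \left(- \frac{464}{627} + \frac{39}{2404}\right) = 3 \left(- \frac{1091003}{1507308}\right) = - \frac{1091003}{502436} \approx -2.1714$)
$r{\left(I \right)} u = 27 \left(- \frac{1091003}{502436}\right) = - \frac{29457081}{502436}$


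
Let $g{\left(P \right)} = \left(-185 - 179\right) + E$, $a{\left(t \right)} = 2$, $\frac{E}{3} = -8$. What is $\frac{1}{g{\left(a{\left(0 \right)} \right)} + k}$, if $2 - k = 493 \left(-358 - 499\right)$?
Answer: $\frac{1}{422115} \approx 2.369 \cdot 10^{-6}$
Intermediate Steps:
$E = -24$ ($E = 3 \left(-8\right) = -24$)
$k = 422503$ ($k = 2 - 493 \left(-358 - 499\right) = 2 - 493 \left(-857\right) = 2 - -422501 = 2 + 422501 = 422503$)
$g{\left(P \right)} = -388$ ($g{\left(P \right)} = \left(-185 - 179\right) - 24 = -364 - 24 = -388$)
$\frac{1}{g{\left(a{\left(0 \right)} \right)} + k} = \frac{1}{-388 + 422503} = \frac{1}{422115}$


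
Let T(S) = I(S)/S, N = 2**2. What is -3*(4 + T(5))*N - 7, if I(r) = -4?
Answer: -227/5 ≈ -45.400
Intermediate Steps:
N = 4
T(S) = -4/S
-3*(4 + T(5))*N - 7 = -3*(4 - 4/5)*4 - 7 = -48*4/5 - 7 = -3*64/5 - 7 = -192/5 - 7 = -227/5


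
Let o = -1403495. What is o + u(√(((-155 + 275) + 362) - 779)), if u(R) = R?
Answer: -1403495 + 3*I*√33 ≈ -1.4035e+6 + 17.234*I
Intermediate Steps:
o + u(√(((-155 + 275) + 362) - 779)) = -1403495 + √(((-155 + 275) + 362) - 779) = -1403495 + √((120 + 362) - 779) = -1403495 + √(482 - 779) = -1403495 + √(-297) = -1403495 + 3*I*√33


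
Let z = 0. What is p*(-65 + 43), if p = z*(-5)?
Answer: 0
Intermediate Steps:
p = 0 (p = 0*(-5) = 0)
p*(-65 + 43) = 0*(-65 + 43) = 0*(-22) = 0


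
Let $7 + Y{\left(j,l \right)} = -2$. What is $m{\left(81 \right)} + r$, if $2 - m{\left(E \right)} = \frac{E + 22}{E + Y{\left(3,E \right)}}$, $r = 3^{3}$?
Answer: $\frac{1985}{72} \approx 27.569$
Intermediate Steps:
$Y{\left(j,l \right)} = -9$ ($Y{\left(j,l \right)} = -7 - 2 = -9$)
$r = 27$
$m{\left(E \right)} = 2 - \frac{22 + E}{-9 + E}$ ($m{\left(E \right)} = 2 - \frac{E + 22}{E - 9} = 2 - \frac{22 + E}{-9 + E}$)
$m{\left(81 \right)} + r = \frac{-40 + 81}{-9 + 81} + 27 = \frac{1}{72} \cdot 41 + 27 = \frac{41}{72} + 27 = \frac{1985}{72}$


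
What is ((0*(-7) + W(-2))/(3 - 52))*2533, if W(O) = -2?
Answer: 5066/49 ≈ 103.39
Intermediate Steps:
((0*(-7) + W(-2))/(3 - 52))*2533 = ((0*(-7) - 2)/(3 - 52))*2533 = ((0 - 2)/(-49))*2533 = -2*(-1/49)*2533 = (2/49)*2533 = 5066/49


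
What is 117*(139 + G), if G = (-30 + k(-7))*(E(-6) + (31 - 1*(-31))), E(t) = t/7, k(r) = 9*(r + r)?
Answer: -7698015/7 ≈ -1.0997e+6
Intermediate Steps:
k(r) = 18*r (k(r) = 9*(2*r) = 18*r)
E(t) = t/7 (E(t) = t*(⅐) = t/7)
G = -66768/7 (G = (-30 + 18*(-7))*((⅐)*(-6) + (31 - 1*(-31))) = (-30 - 126)*(-6/7 + (31 + 31)) = -156*(-6/7 + 62) = -156*428/7 = -66768/7 ≈ -9538.3)
117*(139 + G) = 117*(139 - 66768/7) = 117*(-65795/7) = -7698015/7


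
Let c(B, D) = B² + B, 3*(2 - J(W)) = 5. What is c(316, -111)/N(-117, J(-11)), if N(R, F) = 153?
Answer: 100172/153 ≈ 654.72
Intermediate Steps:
J(W) = ⅓ (J(W) = 2 - ⅓*5 = 2 - 5/3 = ⅓)
c(B, D) = B + B²
c(316, -111)/N(-117, J(-11)) = (316*(1 + 316))/153 = (316*317)*(1/153) = 100172*(1/153) = 100172/153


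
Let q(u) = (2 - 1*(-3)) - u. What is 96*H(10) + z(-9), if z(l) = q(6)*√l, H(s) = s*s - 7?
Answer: 8928 - 3*I ≈ 8928.0 - 3.0*I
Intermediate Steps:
q(u) = 5 - u (q(u) = (2 + 3) - u = 5 - u)
H(s) = -7 + s² (H(s) = s² - 7 = -7 + s²)
z(l) = -√l (z(l) = (5 - 1*6)*√l = (5 - 6)*√l = -√l)
96*H(10) + z(-9) = 96*(-7 + 10²) - √(-9) = 96*(-7 + 100) - 3*I = 96*93 - 3*I = 8928 - 3*I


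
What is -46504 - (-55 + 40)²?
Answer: -46729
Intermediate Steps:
-46504 - (-55 + 40)² = -46504 - 1*(-15)² = -46504 - 1*225 = -46504 - 225 = -46729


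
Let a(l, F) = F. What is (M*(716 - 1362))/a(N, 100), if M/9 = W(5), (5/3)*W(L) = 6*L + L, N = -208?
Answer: -61047/50 ≈ -1220.9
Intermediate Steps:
W(L) = 21*L/5 (W(L) = 3*(6*L + L)/5 = 3*(7*L)/5 = 21*L/5)
M = 189 (M = 9*((21/5)*5) = 9*21 = 189)
(M*(716 - 1362))/a(N, 100) = (189*(716 - 1362))/100 = (189*(-646))*(1/100) = -122094*1/100 = -61047/50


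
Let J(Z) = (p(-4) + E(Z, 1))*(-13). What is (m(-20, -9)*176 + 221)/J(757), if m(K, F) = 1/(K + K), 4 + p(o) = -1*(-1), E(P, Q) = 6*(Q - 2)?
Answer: 361/195 ≈ 1.8513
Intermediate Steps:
E(P, Q) = -12 + 6*Q (E(P, Q) = 6*(-2 + Q) = -12 + 6*Q)
p(o) = -3 (p(o) = -4 - 1*(-1) = -4 + 1 = -3)
J(Z) = 117 (J(Z) = (-3 + (-12 + 6*1))*(-13) = (-3 + (-12 + 6))*(-13) = (-3 - 6)*(-13) = -9*(-13) = 117)
m(K, F) = 1/(2*K)
(m(-20, -9)*176 + 221)/J(757) = (((½)/(-20))*176 + 221)/117 = (((½)*(-1/20))*176 + 221)*(1/117) = (-1/40*176 + 221)*(1/117) = (-22/5 + 221)*(1/117) = (1083/5)*(1/117) = 361/195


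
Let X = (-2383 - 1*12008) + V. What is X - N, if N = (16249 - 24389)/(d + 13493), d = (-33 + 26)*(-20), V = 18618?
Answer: 57634831/13633 ≈ 4227.6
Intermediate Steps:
d = 140 (d = -7*(-20) = 140)
X = 4227 (X = (-2383 - 1*12008) + 18618 = (-2383 - 12008) + 18618 = -14391 + 18618 = 4227)
N = -8140/13633 (N = (16249 - 24389)/(140 + 13493) = -8140/13633 ≈ -0.59708)
X - N = 4227 - 1*(-8140/13633) = 4227 + 8140/13633 = 57634831/13633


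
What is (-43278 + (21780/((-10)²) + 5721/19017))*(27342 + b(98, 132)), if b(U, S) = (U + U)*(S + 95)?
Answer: -98037858226336/31695 ≈ -3.0932e+9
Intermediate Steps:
b(U, S) = 2*U*(95 + S) (b(U, S) = (2*U)*(95 + S) = 2*U*(95 + S))
(-43278 + (21780/((-10)²) + 5721/19017))*(27342 + b(98, 132)) = (-43278 + (21780/((-10)²) + 5721/19017))*(27342 + 2*98*(95 + 132)) = (-43278 + (21780/100 + 5721*(1/19017)))*(27342 + 2*98*227) = (-43278 + (21780*(1/100) + 1907/6339))*(27342 + 44492) = (-43278 + (1089/5 + 1907/6339))*71834 = (-43278 + 6912706/31695)*71834 = -1364783504/31695*71834 = -98037858226336/31695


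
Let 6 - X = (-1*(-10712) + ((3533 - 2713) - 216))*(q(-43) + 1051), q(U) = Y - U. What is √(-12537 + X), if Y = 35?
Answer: I*√12788295 ≈ 3576.1*I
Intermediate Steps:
q(U) = 35 - U
X = -12775758 (X = 6 - (-1*(-10712) + ((3533 - 2713) - 216))*((35 - 1*(-43)) + 1051) = 6 - (10712 + (820 - 216))*((35 + 43) + 1051) = 6 - (10712 + 604)*(78 + 1051) = 6 - 11316*1129 = 6 - 1*12775764 = 6 - 12775764 = -12775758)
√(-12537 + X) = √(-12537 - 12775758) = √(-12788295) = I*√12788295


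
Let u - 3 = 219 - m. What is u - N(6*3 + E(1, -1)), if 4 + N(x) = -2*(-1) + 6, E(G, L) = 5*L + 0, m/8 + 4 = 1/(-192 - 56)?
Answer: 7751/31 ≈ 250.03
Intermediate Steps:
m = -993/31 (m = -32 + 8/(-192 - 56) = -32 + 8/(-248) = -32 + 8*(-1/248) = -32 - 1/31 = -993/31 ≈ -32.032)
E(G, L) = 5*L
N(x) = 4 (N(x) = -4 + (-2*(-1) + 6) = -4 + (2 + 6) = -4 + 8 = 4)
u = 7875/31 (u = 3 + (219 - 1*(-993/31)) = 3 + (219 + 993/31) = 3 + 7782/31 = 7875/31 ≈ 254.03)
u - N(6*3 + E(1, -1)) = 7875/31 - 1*4 = 7875/31 - 4 = 7751/31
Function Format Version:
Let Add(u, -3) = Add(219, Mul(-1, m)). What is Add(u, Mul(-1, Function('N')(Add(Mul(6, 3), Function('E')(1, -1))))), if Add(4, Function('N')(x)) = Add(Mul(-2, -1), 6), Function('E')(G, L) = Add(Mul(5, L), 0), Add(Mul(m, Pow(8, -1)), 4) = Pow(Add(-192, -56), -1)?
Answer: Rational(7751, 31) ≈ 250.03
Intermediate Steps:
m = Rational(-993, 31) (m = Add(-32, Mul(8, Pow(Add(-192, -56), -1))) = Add(-32, Mul(8, Pow(-248, -1))) = Add(-32, Mul(8, Rational(-1, 248))) = Add(-32, Rational(-1, 31)) = Rational(-993, 31) ≈ -32.032)
Function('E')(G, L) = Mul(5, L)
Function('N')(x) = 4 (Function('N')(x) = Add(-4, Add(Mul(-2, -1), 6)) = Add(-4, Add(2, 6)) = Add(-4, 8) = 4)
u = Rational(7875, 31) (u = Add(3, Add(219, Mul(-1, Rational(-993, 31)))) = Add(3, Add(219, Rational(993, 31))) = Add(3, Rational(7782, 31)) = Rational(7875, 31) ≈ 254.03)
Add(u, Mul(-1, Function('N')(Add(Mul(6, 3), Function('E')(1, -1))))) = Add(Rational(7875, 31), Mul(-1, 4)) = Add(Rational(7875, 31), -4) = Rational(7751, 31)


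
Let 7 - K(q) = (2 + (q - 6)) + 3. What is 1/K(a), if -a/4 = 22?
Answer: 1/96 ≈ 0.010417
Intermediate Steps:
a = -88 (a = -4*22 = -88)
K(q) = 8 - q (K(q) = 7 - ((2 + (q - 6)) + 3) = 7 - ((2 + (-6 + q)) + 3) = 7 - ((-4 + q) + 3) = 7 - (-1 + q) = 7 + (1 - q) = 8 - q)
1/K(a) = 1/(8 - 1*(-88)) = 1/(8 + 88) = 1/96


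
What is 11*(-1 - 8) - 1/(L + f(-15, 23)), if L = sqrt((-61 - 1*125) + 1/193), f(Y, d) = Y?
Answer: -7849983/79322 + I*sqrt(6928121)/79322 ≈ -98.964 + 0.033183*I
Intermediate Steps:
L = I*sqrt(6928121)/193 (L = sqrt((-61 - 125) + 1/193) = sqrt(-186 + 1/193) = sqrt(-35897/193) = I*sqrt(6928121)/193 ≈ 13.638*I)
11*(-1 - 8) - 1/(L + f(-15, 23)) = 11*(-1 - 8) - 1/(I*sqrt(6928121)/193 - 15) = 11*(-9) - 1/(-15 + I*sqrt(6928121)/193) = -99 - 1/(-15 + I*sqrt(6928121)/193)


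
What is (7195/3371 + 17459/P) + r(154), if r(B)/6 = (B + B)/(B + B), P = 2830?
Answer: 136455719/9539930 ≈ 14.304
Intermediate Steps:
r(B) = 6 (r(B) = 6*((B + B)/(B + B)) = 6*((2*B)/((2*B))) = 6*((2*B)*(1/(2*B))) = 6*1 = 6)
(7195/3371 + 17459/P) + r(154) = (7195/3371 + 17459/2830) + 6 = 79216139/9539930 + 6 = 136455719/9539930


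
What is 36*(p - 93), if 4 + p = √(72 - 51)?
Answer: -3492 + 36*√21 ≈ -3327.0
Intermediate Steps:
p = -4 + √21 (p = -4 + √(72 - 51) = -4 + √21 ≈ 0.58258)
36*(p - 93) = 36*((-4 + √21) - 93) = 36*(-97 + √21) = -3492 + 36*√21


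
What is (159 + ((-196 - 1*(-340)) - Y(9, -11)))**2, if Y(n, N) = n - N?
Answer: 80089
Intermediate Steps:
(159 + ((-196 - 1*(-340)) - Y(9, -11)))**2 = (159 + ((-196 - 1*(-340)) - (9 - 1*(-11))))**2 = (159 + ((-196 + 340) - (9 + 11)))**2 = (159 + (144 - 1*20))**2 = (159 + (144 - 20))**2 = (159 + 124)**2 = 283**2 = 80089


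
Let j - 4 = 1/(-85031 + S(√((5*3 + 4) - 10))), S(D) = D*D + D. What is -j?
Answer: -340075/85019 ≈ -4.0000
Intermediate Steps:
S(D) = D + D² (S(D) = D² + D = D + D²)
j = 340075/85019 (j = 4 + 1/(-85031 + √((5*3 + 4) - 10)*(1 + √((5*3 + 4) - 10))) = 4 + 1/(-85031 + √((15 + 4) - 10)*(1 + √((15 + 4) - 10))) = 4 + 1/(-85031 + √(19 - 10)*(1 + √(19 - 10))) = 4 + 1/(-85031 + √9*(1 + √9)) = 4 + 1/(-85031 + 3*(1 + 3)) = 4 + 1/(-85031 + 3*4) = 4 + 1/(-85031 + 12) = 4 + 1/(-85019) = 4 - 1/85019 = 340075/85019 ≈ 4.0000)
-j = -1*340075/85019 = -340075/85019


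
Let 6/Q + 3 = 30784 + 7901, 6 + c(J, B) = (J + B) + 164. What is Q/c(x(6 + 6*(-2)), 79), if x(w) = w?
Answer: 1/1489257 ≈ 6.7148e-7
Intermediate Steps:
c(J, B) = 158 + B + J (c(J, B) = -6 + ((J + B) + 164) = -6 + ((B + J) + 164) = -6 + (164 + B + J) = 158 + B + J)
Q = 1/6447 (Q = 6/(-3 + (30784 + 7901)) = 6/(-3 + 38685) = 6/38682 = 6*(1/38682) = 1/6447 ≈ 0.00015511)
Q/c(x(6 + 6*(-2)), 79) = 1/(6447*(158 + 79 + (6 + 6*(-2)))) = 1/(6447*(158 + 79 + (6 - 12))) = 1/(6447*(158 + 79 - 6)) = (1/6447)/231 = (1/6447)*(1/231) = 1/1489257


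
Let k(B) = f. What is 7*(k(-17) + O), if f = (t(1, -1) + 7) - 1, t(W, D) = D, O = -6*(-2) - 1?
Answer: 112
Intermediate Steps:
O = 11 (O = 12 - 1 = 11)
f = 5 (f = (-1 + 7) - 1 = 6 - 1 = 5)
k(B) = 5
7*(k(-17) + O) = 7*(5 + 11) = 7*16 = 112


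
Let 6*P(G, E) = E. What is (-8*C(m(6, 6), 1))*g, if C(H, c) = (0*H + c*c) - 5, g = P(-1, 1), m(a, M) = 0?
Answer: 16/3 ≈ 5.3333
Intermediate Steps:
P(G, E) = E/6
g = 1/6 (g = (1/6)*1 = 1/6 ≈ 0.16667)
C(H, c) = -5 + c**2 (C(H, c) = (0 + c**2) - 5 = c**2 - 5 = -5 + c**2)
(-8*C(m(6, 6), 1))*g = -8*(-5 + 1**2)*(1/6) = -8*(-5 + 1)*(1/6) = -8*(-4)*(1/6) = 32*(1/6) = 16/3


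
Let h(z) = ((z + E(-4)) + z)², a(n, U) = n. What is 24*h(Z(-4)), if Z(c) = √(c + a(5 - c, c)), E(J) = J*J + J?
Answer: 3936 + 1152*√5 ≈ 6512.0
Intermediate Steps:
E(J) = J + J² (E(J) = J² + J = J + J²)
Z(c) = √5 (Z(c) = √(c + (5 - c)) = √5)
h(z) = (12 + 2*z)² (h(z) = ((z - 4*(1 - 4)) + z)² = ((z - 4*(-3)) + z)² = ((z + 12) + z)² = ((12 + z) + z)² = (12 + 2*z)²)
24*h(Z(-4)) = 24*(4*(6 + √5)²) = 96*(6 + √5)²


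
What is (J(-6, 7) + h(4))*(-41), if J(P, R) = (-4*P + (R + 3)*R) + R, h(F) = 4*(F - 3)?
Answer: -4305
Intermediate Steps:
h(F) = -12 + 4*F (h(F) = 4*(-3 + F) = -12 + 4*F)
J(P, R) = R - 4*P + R*(3 + R) (J(P, R) = (-4*P + (3 + R)*R) + R = (-4*P + R*(3 + R)) + R = R - 4*P + R*(3 + R))
(J(-6, 7) + h(4))*(-41) = ((7² - 4*(-6) + 4*7) + (-12 + 4*4))*(-41) = ((49 + 24 + 28) + (-12 + 16))*(-41) = (101 + 4)*(-41) = 105*(-41) = -4305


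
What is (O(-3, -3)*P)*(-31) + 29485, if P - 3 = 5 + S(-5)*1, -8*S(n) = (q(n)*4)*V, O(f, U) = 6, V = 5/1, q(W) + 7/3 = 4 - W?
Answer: 31097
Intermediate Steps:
q(W) = 5/3 - W (q(W) = -7/3 + (4 - W) = 5/3 - W)
V = 5 (V = 5*1 = 5)
S(n) = -25/6 + 5*n/2 (S(n) = -(5/3 - n)*4*5/8 = -(20/3 - 4*n)*5/8 = -(100/3 - 20*n)/8 = -25/6 + 5*n/2)
P = -26/3 (P = 3 + (5 + (-25/6 + (5/2)*(-5))*1) = 3 + (5 + (-25/6 - 25/2)*1) = 3 + (5 - 50/3*1) = 3 + (5 - 50/3) = 3 - 35/3 = -26/3 ≈ -8.6667)
(O(-3, -3)*P)*(-31) + 29485 = (6*(-26/3))*(-31) + 29485 = -52*(-31) + 29485 = 1612 + 29485 = 31097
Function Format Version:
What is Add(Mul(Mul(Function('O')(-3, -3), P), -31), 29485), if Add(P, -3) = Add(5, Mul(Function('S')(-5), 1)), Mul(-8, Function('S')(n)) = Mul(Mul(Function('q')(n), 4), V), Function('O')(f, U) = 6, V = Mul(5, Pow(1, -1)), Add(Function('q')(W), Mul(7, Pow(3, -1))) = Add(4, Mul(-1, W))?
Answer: 31097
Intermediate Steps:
Function('q')(W) = Add(Rational(5, 3), Mul(-1, W)) (Function('q')(W) = Add(Rational(-7, 3), Add(4, Mul(-1, W))) = Add(Rational(5, 3), Mul(-1, W)))
V = 5 (V = Mul(5, 1) = 5)
Function('S')(n) = Add(Rational(-25, 6), Mul(Rational(5, 2), n)) (Function('S')(n) = Mul(Rational(-1, 8), Mul(Mul(Add(Rational(5, 3), Mul(-1, n)), 4), 5)) = Mul(Rational(-1, 8), Mul(Add(Rational(20, 3), Mul(-4, n)), 5)) = Mul(Rational(-1, 8), Add(Rational(100, 3), Mul(-20, n))) = Add(Rational(-25, 6), Mul(Rational(5, 2), n)))
P = Rational(-26, 3) (P = Add(3, Add(5, Mul(Add(Rational(-25, 6), Mul(Rational(5, 2), -5)), 1))) = Add(3, Add(5, Mul(Add(Rational(-25, 6), Rational(-25, 2)), 1))) = Add(3, Add(5, Mul(Rational(-50, 3), 1))) = Add(3, Add(5, Rational(-50, 3))) = Add(3, Rational(-35, 3)) = Rational(-26, 3) ≈ -8.6667)
Add(Mul(Mul(Function('O')(-3, -3), P), -31), 29485) = Add(Mul(Mul(6, Rational(-26, 3)), -31), 29485) = Add(Mul(-52, -31), 29485) = Add(1612, 29485) = 31097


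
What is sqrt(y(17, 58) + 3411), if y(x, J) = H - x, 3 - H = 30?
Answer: sqrt(3367) ≈ 58.026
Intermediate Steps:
H = -27 (H = 3 - 1*30 = 3 - 30 = -27)
y(x, J) = -27 - x
sqrt(y(17, 58) + 3411) = sqrt((-27 - 1*17) + 3411) = sqrt((-27 - 17) + 3411) = sqrt(-44 + 3411) = sqrt(3367)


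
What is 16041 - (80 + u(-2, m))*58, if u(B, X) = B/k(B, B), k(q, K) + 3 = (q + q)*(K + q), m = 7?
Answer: 148329/13 ≈ 11410.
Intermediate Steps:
k(q, K) = -3 + 2*q*(K + q) (k(q, K) = -3 + (q + q)*(K + q) = -3 + (2*q)*(K + q) = -3 + 2*q*(K + q))
u(B, X) = B/(-3 + 4*B²) (u(B, X) = B/(-3 + 2*B² + 2*B*B) = B/(-3 + 2*B² + 2*B²) = B/(-3 + 4*B²))
16041 - (80 + u(-2, m))*58 = 16041 - (80 - 2/(-3 + 4*(-2)²))*58 = 16041 - (80 - 2/(-3 + 4*4))*58 = 16041 - (80 - 2/(-3 + 16))*58 = 16041 - (80 - 2/13)*58 = 16041 - 1038*58/13 = 16041 - 1*60204/13 = 16041 - 60204/13 = 148329/13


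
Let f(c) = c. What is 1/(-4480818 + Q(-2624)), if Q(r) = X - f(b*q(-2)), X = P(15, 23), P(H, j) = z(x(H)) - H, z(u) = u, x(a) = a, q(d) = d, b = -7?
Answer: -1/4480832 ≈ -2.2317e-7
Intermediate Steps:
P(H, j) = 0 (P(H, j) = H - H = 0)
X = 0
Q(r) = -14 (Q(r) = 0 - (-7)*(-2) = 0 - 1*14 = 0 - 14 = -14)
1/(-4480818 + Q(-2624)) = 1/(-4480818 - 14) = 1/(-4480832) = -1/4480832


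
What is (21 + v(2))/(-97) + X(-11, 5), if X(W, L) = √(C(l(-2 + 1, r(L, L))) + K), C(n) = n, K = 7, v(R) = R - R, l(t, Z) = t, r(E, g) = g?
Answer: -21/97 + √6 ≈ 2.2330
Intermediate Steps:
v(R) = 0
X(W, L) = √6 (X(W, L) = √((-2 + 1) + 7) = √(-1 + 7) = √6)
(21 + v(2))/(-97) + X(-11, 5) = (21 + 0)/(-97) + √6 = 21*(-1/97) + √6 = -21/97 + √6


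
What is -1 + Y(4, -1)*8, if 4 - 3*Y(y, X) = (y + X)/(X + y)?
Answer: 7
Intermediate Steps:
Y(y, X) = 1 (Y(y, X) = 4/3 - (y + X)/(3*(X + y)) = 4/3 - (X + y)/(3*(X + y)) = 4/3 - 1/3*1 = 4/3 - 1/3 = 1)
-1 + Y(4, -1)*8 = -1 + 1*8 = -1 + 8 = 7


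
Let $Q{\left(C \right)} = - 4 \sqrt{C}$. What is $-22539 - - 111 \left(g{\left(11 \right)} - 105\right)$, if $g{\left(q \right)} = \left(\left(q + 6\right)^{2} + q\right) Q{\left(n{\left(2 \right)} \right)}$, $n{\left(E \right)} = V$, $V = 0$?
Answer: $-34194$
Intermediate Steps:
$n{\left(E \right)} = 0$
$g{\left(q \right)} = 0$ ($g{\left(q \right)} = \left(\left(q + 6\right)^{2} + q\right) \left(- 4 \sqrt{0}\right) = \left(\left(6 + q\right)^{2} + q\right) \left(\left(-4\right) 0\right) = \left(q + \left(6 + q\right)^{2}\right) 0 = 0$)
$-22539 - - 111 \left(g{\left(11 \right)} - 105\right) = -22539 - - 111 \left(0 - 105\right) = -22539 - \left(-111\right) \left(-105\right) = -22539 - 11655 = -34194$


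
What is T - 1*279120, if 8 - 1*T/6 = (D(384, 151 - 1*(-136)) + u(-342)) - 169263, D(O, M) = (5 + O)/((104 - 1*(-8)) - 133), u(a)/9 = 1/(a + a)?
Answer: 195940181/266 ≈ 7.3662e+5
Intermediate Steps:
u(a) = 9/(2*a) (u(a) = 9/(a + a) = 9/((2*a)) = 9*(1/(2*a)) = 9/(2*a))
D(O, M) = -5/21 - O/21 (D(O, M) = (5 + O)/((104 + 8) - 133) = (5 + O)/(112 - 133) = (5 + O)/(-21) = (5 + O)*(-1/21) = -5/21 - O/21)
T = 270186101/266 (T = 48 - 6*(((-5/21 - 1/21*384) + (9/2)/(-342)) - 169263) = 48 - 6*(((-5/21 - 128/7) + (9/2)*(-1/342)) - 169263) = 48 - 6*((-389/21 - 1/76) - 169263) = 48 - 6*(-29585/1596 - 169263) = 48 - 6*(-270173333/1596) = 48 + 270173333/266 = 270186101/266 ≈ 1.0157e+6)
T - 1*279120 = 270186101/266 - 1*279120 = 270186101/266 - 279120 = 195940181/266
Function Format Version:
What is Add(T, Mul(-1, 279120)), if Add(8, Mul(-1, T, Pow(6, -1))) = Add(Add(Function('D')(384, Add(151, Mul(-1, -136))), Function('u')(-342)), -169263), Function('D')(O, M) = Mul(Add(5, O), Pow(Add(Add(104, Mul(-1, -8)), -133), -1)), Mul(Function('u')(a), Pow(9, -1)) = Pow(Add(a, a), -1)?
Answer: Rational(195940181, 266) ≈ 7.3662e+5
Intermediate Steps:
Function('u')(a) = Mul(Rational(9, 2), Pow(a, -1)) (Function('u')(a) = Mul(9, Pow(Add(a, a), -1)) = Mul(9, Pow(Mul(2, a), -1)) = Mul(9, Mul(Rational(1, 2), Pow(a, -1))) = Mul(Rational(9, 2), Pow(a, -1)))
Function('D')(O, M) = Add(Rational(-5, 21), Mul(Rational(-1, 21), O)) (Function('D')(O, M) = Mul(Add(5, O), Pow(Add(Add(104, 8), -133), -1)) = Mul(Add(5, O), Pow(Add(112, -133), -1)) = Mul(Add(5, O), Pow(-21, -1)) = Mul(Add(5, O), Rational(-1, 21)) = Add(Rational(-5, 21), Mul(Rational(-1, 21), O)))
T = Rational(270186101, 266) (T = Add(48, Mul(-6, Add(Add(Add(Rational(-5, 21), Mul(Rational(-1, 21), 384)), Mul(Rational(9, 2), Pow(-342, -1))), -169263))) = Add(48, Mul(-6, Add(Add(Add(Rational(-5, 21), Rational(-128, 7)), Mul(Rational(9, 2), Rational(-1, 342))), -169263))) = Add(48, Mul(-6, Add(Add(Rational(-389, 21), Rational(-1, 76)), -169263))) = Add(48, Mul(-6, Add(Rational(-29585, 1596), -169263))) = Add(48, Mul(-6, Rational(-270173333, 1596))) = Add(48, Rational(270173333, 266)) = Rational(270186101, 266) ≈ 1.0157e+6)
Add(T, Mul(-1, 279120)) = Add(Rational(270186101, 266), Mul(-1, 279120)) = Add(Rational(270186101, 266), -279120) = Rational(195940181, 266)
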